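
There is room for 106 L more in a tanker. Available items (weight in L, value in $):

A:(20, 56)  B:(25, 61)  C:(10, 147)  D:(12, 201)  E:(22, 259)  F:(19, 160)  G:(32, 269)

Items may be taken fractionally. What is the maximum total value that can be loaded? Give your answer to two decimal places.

Greedy by value/weight ratio, highest first.
Order: D (201/12=16.75) > C (147/10=14.70) > E (259/22=11.77) > F (160/19=8.42) > G (269/32=8.41) > A (56/20=2.80) > B (61/25=2.44)
Fill: take D (12 @ 201) → take C (10 @ 147) → take E (22 @ 259) → take F (19 @ 160) → take G (32 @ 269) → take 11/20 of A → 30.80; 106/106 used.
Total value = 1066.80

1066.80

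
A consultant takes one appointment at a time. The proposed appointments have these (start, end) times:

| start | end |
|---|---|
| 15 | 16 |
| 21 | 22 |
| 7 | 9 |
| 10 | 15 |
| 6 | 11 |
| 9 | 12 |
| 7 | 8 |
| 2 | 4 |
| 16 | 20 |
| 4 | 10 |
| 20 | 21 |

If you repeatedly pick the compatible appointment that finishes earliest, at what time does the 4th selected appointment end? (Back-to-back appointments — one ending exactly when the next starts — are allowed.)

By end time: (2,4), (7,8), (7,9), (4,10), (6,11), (9,12), (10,15), (15,16), (16,20), (20,21), (21,22).
Pick (2,4); next start ≥ 4 → (7,8); next start ≥ 8 → (9,12); next start ≥ 12 → (15,16); next start ≥ 16 → (16,20); next start ≥ 20 → (20,21); next start ≥ 21 → (21,22).
Selected: (2,4) (7,8) (9,12) (15,16) (16,20) (20,21) (21,22)

16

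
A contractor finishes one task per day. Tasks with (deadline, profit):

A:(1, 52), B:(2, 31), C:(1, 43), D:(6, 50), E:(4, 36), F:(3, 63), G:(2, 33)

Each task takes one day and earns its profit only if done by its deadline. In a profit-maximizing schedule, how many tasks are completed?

Take jobs in profit order; each goes to the latest open slot no later than its deadline.
By profit: F(d3,63), A(d1,52), D(d6,50), C(d1,43), E(d4,36), G(d2,33), B(d2,31)
F→slot 3; A→slot 1; D→slot 6; C skipped; E→slot 4; G→slot 2; B skipped.
5 of 7 scheduled.

5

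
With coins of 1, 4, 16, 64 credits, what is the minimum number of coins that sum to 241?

Greedy: take as many of the largest coin as possible, then repeat with the remainder.
241 − 3×64→49 − 3×16→1 − 1×1→0
Total coins = 3 + 3 + 1 = 7

7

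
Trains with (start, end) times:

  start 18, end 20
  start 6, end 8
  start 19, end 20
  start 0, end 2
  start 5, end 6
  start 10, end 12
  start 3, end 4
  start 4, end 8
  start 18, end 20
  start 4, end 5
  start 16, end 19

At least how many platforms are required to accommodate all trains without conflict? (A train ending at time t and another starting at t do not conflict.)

3

Count concurrent intervals with a sweep; the peak is the room count.
starts: [0, 3, 4, 4, 5, 6, 10, 16, 18, 18, 19]
ends:   [2, 4, 5, 6, 8, 8, 12, 19, 20, 20, 20]
s0→1 e2→0 s3→1 e4→0 s4→1 s4→2 e5→1 s5→2 e6→1 s6→2 e8→1 e8→0 s10→1 e12→0 s16→1 s18→2 s18→3  — peak 3.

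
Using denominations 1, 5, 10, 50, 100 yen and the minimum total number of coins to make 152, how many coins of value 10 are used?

0

152 − 1×100→52 − 1×50→2 − 2×1→0
Count of 10: 0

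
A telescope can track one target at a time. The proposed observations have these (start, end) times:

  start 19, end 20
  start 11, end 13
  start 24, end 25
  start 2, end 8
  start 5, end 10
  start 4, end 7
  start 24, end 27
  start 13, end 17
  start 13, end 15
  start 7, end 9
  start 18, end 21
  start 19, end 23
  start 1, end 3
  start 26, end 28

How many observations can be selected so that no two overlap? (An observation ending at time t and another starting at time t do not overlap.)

Order by finish time; keep every interval that doesn't clash with the previous kept one.
Sorted by end: (1,3)  (4,7)  (2,8)  (7,9)  (5,10)  (11,13)  (13,15)  (13,17)  (19,20)  (18,21)  (19,23)  (24,25)  (24,27)  (26,28)
take (1,3); take (4,7); take (7,9); take (11,13); take (13,15); skip (13,17); take (19,20); take (24,25); skip (24,27); take (26,28).
Selected 8 observations.

8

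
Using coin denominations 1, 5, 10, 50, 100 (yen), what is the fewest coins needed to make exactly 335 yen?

335 = 3×100 + 3×10 + 1×5
Total coins = 3 + 3 + 1 = 7

7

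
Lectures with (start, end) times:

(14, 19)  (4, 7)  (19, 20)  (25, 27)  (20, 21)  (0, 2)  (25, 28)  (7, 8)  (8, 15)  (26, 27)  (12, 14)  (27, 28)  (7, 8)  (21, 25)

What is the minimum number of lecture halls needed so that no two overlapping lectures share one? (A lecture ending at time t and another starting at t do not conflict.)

The answer is the maximum number of intervals overlapping at any instant.
starts: [0, 4, 7, 7, 8, 12, 14, 19, 20, 21, 25, 25, 26, 27]
ends:   [2, 7, 8, 8, 14, 15, 19, 20, 21, 25, 27, 27, 28, 28]
s0→1 e2→0 s4→1 e7→0 s7→1 s7→2 e8→1 e8→0 s8→1 s12→2 e14→1 s14→2 e15→1 e19→0 s19→1 e20→0 s20→1 e21→0 s21→1 e25→0 s25→1 s25→2 s26→3  — peak 3.

3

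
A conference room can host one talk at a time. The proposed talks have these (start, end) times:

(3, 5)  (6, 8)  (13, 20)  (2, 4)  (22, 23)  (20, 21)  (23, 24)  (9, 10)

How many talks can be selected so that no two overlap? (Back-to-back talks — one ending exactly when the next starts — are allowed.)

Order by finish time; keep every interval that doesn't clash with the previous kept one.
Sorted by end: (2,4)  (3,5)  (6,8)  (9,10)  (13,20)  (20,21)  (22,23)  (23,24)
take (2,4); take (6,8); take (9,10); take (13,20); take (20,21); take (22,23); take (23,24).
Selected 7 talks.

7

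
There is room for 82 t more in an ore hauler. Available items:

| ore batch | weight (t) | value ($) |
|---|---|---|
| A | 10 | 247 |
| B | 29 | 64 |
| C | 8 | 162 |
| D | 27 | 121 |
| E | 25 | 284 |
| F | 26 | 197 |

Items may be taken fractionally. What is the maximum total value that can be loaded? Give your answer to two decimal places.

948.26

Greedy by value/weight ratio, highest first.
Ratios (sorted): A 24.70, C 20.25, E 11.36, F 7.58, D 4.48, B 2.21
take A (10 @ 247); take C (8 @ 162); take E (25 @ 284); take F (26 @ 197); take 13/27 of D → 58.26. Capacity used 82/82.
Total value = 948.26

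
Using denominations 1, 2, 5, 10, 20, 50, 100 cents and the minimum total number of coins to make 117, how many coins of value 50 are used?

Use the largest denomination that fits, subtract, and repeat.
117 = 1×100 + 1×10 + 1×5 + 1×2
Count of 50: 0

0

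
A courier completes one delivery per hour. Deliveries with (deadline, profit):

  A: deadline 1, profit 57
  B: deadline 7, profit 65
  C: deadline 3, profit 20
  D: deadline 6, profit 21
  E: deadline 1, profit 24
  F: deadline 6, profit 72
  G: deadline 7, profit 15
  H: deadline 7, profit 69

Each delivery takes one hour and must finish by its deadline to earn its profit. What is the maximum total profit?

319

Sort by profit descending; place each in the latest free slot ≤ its deadline.
By profit: F(d6,72), H(d7,69), B(d7,65), A(d1,57), E(d1,24), D(d6,21), C(d3,20), G(d7,15)
F→slot 6; H→slot 7; B→slot 5; A→slot 1; E skipped; D→slot 4; C→slot 3; G→slot 2.
Profit = 57 + 15 + 20 + 21 + 65 + 72 + 69 = 319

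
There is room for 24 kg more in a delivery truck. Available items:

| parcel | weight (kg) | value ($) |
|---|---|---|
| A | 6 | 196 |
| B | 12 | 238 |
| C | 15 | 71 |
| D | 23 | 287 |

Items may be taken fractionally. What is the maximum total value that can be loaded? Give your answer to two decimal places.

Greedy by value/weight ratio, highest first.
Ratios (sorted): A 32.67, B 19.83, D 12.48, C 4.73
take A (6 @ 196); take B (12 @ 238); take 6/23 of D → 74.87. Capacity used 24/24.
Total value = 508.87

508.87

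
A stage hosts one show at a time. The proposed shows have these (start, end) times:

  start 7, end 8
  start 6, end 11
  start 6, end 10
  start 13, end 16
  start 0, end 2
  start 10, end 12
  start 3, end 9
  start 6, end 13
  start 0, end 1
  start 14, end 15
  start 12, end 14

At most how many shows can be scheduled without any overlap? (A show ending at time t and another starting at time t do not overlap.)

5

Sorted by end: (0,1)  (0,2)  (7,8)  (3,9)  (6,10)  (6,11)  (10,12)  (6,13)  (12,14)  (14,15)  (13,16)
take (0,1); take (7,8); skip (6,10); skip (6,11); take (10,12); skip (6,13); take (12,14); take (14,15).
Selected 5 shows.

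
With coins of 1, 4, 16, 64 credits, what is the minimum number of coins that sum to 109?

7

Use the largest denomination that fits, subtract, and repeat.
109 − 1×64→45 − 2×16→13 − 3×4→1 − 1×1→0
Total coins = 1 + 2 + 3 + 1 = 7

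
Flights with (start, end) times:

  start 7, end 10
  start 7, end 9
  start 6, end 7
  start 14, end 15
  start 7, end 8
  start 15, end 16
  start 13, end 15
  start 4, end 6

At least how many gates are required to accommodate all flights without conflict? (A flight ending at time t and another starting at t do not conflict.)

The answer is the maximum number of intervals overlapping at any instant.
Events (time:±→running): 4:+→1 6:-→0 6:+→1 7:-→0 7:+→1 7:+→2 7:+→3 … peak 3.

3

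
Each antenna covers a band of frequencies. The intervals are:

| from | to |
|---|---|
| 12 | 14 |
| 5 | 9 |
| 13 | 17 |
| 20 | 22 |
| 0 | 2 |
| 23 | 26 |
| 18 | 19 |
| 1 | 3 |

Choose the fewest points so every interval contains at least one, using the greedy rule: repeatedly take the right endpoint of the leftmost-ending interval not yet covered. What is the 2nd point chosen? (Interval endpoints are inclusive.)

Sort by right endpoint; whenever an interval is uncovered, place a point at its right end.
By right end: [0,2]  [1,3]  [5,9]  [12,14]  [13,17]  [18,19]  [20,22]  [23,26]
[0,2] uncovered → point at 2; [5,9] uncovered → point at 9; [12,14] uncovered → point at 14; [18,19] uncovered → point at 19; [20,22] uncovered → point at 22; [23,26] uncovered → point at 26.
Points: 2, 9, 14, 19, 22, 26 (6 total).

9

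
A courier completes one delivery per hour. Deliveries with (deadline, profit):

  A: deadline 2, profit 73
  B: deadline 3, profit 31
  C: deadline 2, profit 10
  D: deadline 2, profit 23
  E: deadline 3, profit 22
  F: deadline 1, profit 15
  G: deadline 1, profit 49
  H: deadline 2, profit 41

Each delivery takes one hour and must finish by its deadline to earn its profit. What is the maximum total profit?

Sort by profit descending; place each in the latest free slot ≤ its deadline.
By profit: A(d2,73), G(d1,49), H(d2,41), B(d3,31), D(d2,23), E(d3,22), F(d1,15), C(d2,10)
A→slot 2; G→slot 1; H skipped; B→slot 3; D skipped; E skipped; F skipped; C skipped.
Profit = 49 + 73 + 31 = 153

153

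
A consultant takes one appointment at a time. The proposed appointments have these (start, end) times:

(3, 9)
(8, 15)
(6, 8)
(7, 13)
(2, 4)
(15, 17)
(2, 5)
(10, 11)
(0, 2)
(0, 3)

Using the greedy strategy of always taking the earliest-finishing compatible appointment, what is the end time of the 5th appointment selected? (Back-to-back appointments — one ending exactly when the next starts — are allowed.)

Greedy by earliest finish: after sorting by end time, pick each interval compatible with the last pick.
Sorted by end: (0,2)  (0,3)  (2,4)  (2,5)  (6,8)  (3,9)  (10,11)  (7,13)  (8,15)  (15,17)
take (0,2); take (2,4); skip (2,5); take (6,8); skip (3,9); take (10,11); skip (8,15); take (15,17).
Selected: (0,2) (2,4) (6,8) (10,11) (15,17)

17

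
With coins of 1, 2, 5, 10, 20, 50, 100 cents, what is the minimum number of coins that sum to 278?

7

Use the largest denomination that fits, subtract, and repeat.
278 = 2×100 + 1×50 + 1×20 + 1×5 + 1×2 + 1×1
Total coins = 2 + 1 + 1 + 1 + 1 + 1 = 7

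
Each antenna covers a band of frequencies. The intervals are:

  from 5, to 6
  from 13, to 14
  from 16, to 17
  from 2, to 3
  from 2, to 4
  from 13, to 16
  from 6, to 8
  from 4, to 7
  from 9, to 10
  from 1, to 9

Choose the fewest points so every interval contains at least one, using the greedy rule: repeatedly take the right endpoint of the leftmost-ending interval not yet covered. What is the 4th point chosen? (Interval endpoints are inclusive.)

14

Sort by right endpoint; whenever an interval is uncovered, place a point at its right end.
Sorted: [2,3] [2,4] [5,6] [4,7] [6,8] [1,9] [9,10] [13,14] [13,16] [16,17]
{[2,3],[2,4]} hit by 3; {[5,6],[4,7],[6,8],[1,9]} hit by 6; {[9,10]} hit by 10; {[13,14],[13,16]} hit by 14; {[16,17]} hit by 17.
Points: 3, 6, 10, 14, 17 (5 total).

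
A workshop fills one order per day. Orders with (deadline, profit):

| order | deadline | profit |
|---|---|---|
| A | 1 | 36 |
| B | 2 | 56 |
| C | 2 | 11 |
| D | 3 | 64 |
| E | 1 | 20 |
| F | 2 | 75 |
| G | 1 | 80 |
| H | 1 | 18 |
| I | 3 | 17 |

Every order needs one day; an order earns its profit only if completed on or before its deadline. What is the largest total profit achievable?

219

By profit: G(d1,80), F(d2,75), D(d3,64), B(d2,56), A(d1,36), E(d1,20), H(d1,18), I(d3,17), C(d2,11)
G→slot 1; F→slot 2; D→slot 3; B skipped; A skipped; E skipped; H skipped; I skipped; C skipped.
Profit = 80 + 75 + 64 = 219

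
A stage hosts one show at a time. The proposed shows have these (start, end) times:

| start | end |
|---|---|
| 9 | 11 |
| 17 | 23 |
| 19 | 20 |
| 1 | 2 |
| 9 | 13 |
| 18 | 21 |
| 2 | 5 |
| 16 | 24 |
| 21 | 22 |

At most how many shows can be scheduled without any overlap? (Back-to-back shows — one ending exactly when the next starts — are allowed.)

5

Greedy by earliest finish: after sorting by end time, pick each interval compatible with the last pick.
Sorted by end: (1,2)  (2,5)  (9,11)  (9,13)  (19,20)  (18,21)  (21,22)  (17,23)  (16,24)
take (1,2); take (2,5); take (9,11); skip (9,13); take (19,20); skip (18,21); take (21,22).
Selected 5 shows.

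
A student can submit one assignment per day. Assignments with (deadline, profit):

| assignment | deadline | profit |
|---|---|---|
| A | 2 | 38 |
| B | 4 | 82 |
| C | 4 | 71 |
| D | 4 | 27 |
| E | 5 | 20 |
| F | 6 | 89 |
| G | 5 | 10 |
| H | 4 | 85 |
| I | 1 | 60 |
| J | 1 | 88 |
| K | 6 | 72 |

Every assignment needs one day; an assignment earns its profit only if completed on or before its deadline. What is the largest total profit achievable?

487

Profit order: F=89 J=88 H=85 B=82 K=72 C=71 I=60 A=38 D=27 E=20 G=10
Assign: F→slot 6, J→slot 1, H→slot 4, B→slot 3, K→slot 5, C→slot 2, I skipped, A skipped, D skipped, E skipped, G skipped.
Slots: [1:J] [2:C] [3:B] [4:H] [5:K] [6:F]
Profit = 88 + 71 + 82 + 85 + 72 + 89 = 487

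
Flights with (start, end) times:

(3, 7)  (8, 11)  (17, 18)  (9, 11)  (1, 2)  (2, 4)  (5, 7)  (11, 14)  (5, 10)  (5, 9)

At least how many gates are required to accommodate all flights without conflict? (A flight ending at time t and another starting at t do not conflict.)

4

The answer is the maximum number of intervals overlapping at any instant.
starts: [1, 2, 3, 5, 5, 5, 8, 9, 11, 17]
ends:   [2, 4, 7, 7, 9, 10, 11, 11, 14, 18]
s1→1 e2→0 s2→1 s3→2 e4→1 s5→2 s5→3 s5→4  — peak 4.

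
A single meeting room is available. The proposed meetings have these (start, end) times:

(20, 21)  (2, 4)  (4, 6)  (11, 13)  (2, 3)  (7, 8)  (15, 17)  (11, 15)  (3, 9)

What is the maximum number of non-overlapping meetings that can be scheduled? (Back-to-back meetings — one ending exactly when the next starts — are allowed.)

6

Greedy by earliest finish: after sorting by end time, pick each interval compatible with the last pick.
By end time: (2,3), (2,4), (4,6), (7,8), (3,9), (11,13), (11,15), (15,17), (20,21).
Pick (2,3); next start ≥ 3 → (4,6); next start ≥ 6 → (7,8); next start ≥ 8 → (11,13); next start ≥ 13 → (15,17); next start ≥ 17 → (20,21).
Selected 6 meetings.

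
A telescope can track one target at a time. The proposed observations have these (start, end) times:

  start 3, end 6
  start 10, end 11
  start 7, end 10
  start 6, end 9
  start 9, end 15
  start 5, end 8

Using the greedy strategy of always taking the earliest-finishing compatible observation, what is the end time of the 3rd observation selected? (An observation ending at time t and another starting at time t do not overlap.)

11

Order by finish time; keep every interval that doesn't clash with the previous kept one.
By end time: (3,6), (5,8), (6,9), (7,10), (10,11), (9,15).
Pick (3,6); next start ≥ 6 → (6,9); next start ≥ 9 → (10,11).
Selected: (3,6) (6,9) (10,11)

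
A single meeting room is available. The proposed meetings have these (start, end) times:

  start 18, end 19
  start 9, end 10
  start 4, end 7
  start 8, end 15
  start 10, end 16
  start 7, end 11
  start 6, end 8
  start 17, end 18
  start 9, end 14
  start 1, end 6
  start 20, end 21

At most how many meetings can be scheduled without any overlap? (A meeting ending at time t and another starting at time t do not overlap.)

Greedy by earliest finish: after sorting by end time, pick each interval compatible with the last pick.
By end time: (1,6), (4,7), (6,8), (9,10), (7,11), (9,14), (8,15), (10,16), (17,18), (18,19), (20,21).
Pick (1,6); next start ≥ 6 → (6,8); next start ≥ 8 → (9,10); next start ≥ 10 → (10,16); next start ≥ 16 → (17,18); next start ≥ 18 → (18,19); next start ≥ 19 → (20,21).
Selected 7 meetings.

7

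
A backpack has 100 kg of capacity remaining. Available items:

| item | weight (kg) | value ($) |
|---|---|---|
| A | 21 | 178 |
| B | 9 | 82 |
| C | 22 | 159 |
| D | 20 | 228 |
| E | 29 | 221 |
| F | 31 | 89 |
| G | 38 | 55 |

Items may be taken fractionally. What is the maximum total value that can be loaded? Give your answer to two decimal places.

Ratios (sorted): D 11.40, B 9.11, A 8.48, E 7.62, C 7.23, F 2.87, G 1.45
take D (20 @ 228); take B (9 @ 82); take A (21 @ 178); take E (29 @ 221); take 21/22 of C → 151.77. Capacity used 100/100.
Total value = 860.77

860.77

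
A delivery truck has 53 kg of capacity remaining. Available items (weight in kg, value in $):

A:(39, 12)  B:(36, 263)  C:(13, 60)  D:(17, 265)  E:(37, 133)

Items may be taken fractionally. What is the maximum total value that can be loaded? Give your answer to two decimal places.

528.00

Sort by value per unit weight and fill in that order.
Ratios (sorted): D 15.59, B 7.31, C 4.62, E 3.59, A 0.31
take D (17 @ 265); take B (36 @ 263). Capacity used 53/53.
Total value = 528.00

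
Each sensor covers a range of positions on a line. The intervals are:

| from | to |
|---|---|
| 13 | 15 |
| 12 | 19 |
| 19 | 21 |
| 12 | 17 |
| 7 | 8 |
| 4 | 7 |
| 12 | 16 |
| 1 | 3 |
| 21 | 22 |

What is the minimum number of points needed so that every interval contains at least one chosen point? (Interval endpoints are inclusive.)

By right end: [1,3]  [4,7]  [7,8]  [13,15]  [12,16]  [12,17]  [12,19]  [19,21]  [21,22]
[1,3] uncovered → point at 3; [4,7] uncovered → point at 7; [13,15] uncovered → point at 15; [19,21] uncovered → point at 21.
Points: 3, 7, 15, 21 (4 total).

4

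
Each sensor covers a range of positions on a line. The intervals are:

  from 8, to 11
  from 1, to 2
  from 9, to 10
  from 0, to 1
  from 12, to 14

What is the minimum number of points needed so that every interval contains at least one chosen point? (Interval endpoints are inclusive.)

Sorted: [0,1] [1,2] [9,10] [8,11] [12,14]
{[0,1],[1,2]} hit by 1; {[9,10],[8,11]} hit by 10; {[12,14]} hit by 14.
Points: 1, 10, 14 (3 total).

3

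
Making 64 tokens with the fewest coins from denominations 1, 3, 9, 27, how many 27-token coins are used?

64 − 2×27→10 − 1×9→1 − 1×1→0
Count of 27: 2

2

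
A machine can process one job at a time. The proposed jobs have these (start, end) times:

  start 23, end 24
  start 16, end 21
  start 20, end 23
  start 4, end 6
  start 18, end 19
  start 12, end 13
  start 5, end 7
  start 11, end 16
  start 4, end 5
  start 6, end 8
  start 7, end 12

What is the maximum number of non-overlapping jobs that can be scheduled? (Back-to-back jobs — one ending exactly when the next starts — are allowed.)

7

Greedy by earliest finish: after sorting by end time, pick each interval compatible with the last pick.
By end time: (4,5), (4,6), (5,7), (6,8), (7,12), (12,13), (11,16), (18,19), (16,21), (20,23), (23,24).
Pick (4,5); next start ≥ 5 → (5,7); next start ≥ 7 → (7,12); next start ≥ 12 → (12,13); next start ≥ 13 → (18,19); next start ≥ 19 → (20,23); next start ≥ 23 → (23,24).
Selected 7 jobs.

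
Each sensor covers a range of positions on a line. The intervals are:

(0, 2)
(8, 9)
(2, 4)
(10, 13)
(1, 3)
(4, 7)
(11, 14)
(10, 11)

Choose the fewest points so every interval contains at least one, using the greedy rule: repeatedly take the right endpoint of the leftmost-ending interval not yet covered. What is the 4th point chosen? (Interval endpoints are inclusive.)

Sort by right endpoint; whenever an interval is uncovered, place a point at its right end.
Sorted: [0,2] [1,3] [2,4] [4,7] [8,9] [10,11] [10,13] [11,14]
{[0,2],[1,3],[2,4]} hit by 2; {[4,7]} hit by 7; {[8,9]} hit by 9; {[10,11],[10,13],[11,14]} hit by 11.
Points: 2, 7, 9, 11 (4 total).

11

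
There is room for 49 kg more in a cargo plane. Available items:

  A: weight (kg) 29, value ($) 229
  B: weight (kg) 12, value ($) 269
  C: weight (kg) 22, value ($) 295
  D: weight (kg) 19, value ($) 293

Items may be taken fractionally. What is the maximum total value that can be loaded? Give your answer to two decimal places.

Greedy by value/weight ratio, highest first.
Ratios (sorted): B 22.42, D 15.42, C 13.41, A 7.90
take B (12 @ 269); take D (19 @ 293); take 18/22 of C → 241.36. Capacity used 49/49.
Total value = 803.36

803.36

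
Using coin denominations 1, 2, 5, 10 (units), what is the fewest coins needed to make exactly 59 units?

Greedy: take as many of the largest coin as possible, then repeat with the remainder.
59 − 5×10→9 − 1×5→4 − 2×2→0
Total coins = 5 + 1 + 2 = 8

8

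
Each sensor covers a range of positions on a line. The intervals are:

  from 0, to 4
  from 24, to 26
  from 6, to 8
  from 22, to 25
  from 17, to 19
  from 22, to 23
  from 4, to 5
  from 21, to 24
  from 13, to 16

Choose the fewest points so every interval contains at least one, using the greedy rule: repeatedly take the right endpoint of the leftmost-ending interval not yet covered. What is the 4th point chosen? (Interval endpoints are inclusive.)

Process intervals by earliest right end; each time one isn't hit yet, stab at its right endpoint.
Sorted: [0,4] [4,5] [6,8] [13,16] [17,19] [22,23] [21,24] [22,25] [24,26]
{[0,4],[4,5]} hit by 4; {[6,8]} hit by 8; {[13,16]} hit by 16; {[17,19]} hit by 19; {[22,23],[21,24],[22,25]} hit by 23; {[24,26]} hit by 26.
Points: 4, 8, 16, 19, 23, 26 (6 total).

19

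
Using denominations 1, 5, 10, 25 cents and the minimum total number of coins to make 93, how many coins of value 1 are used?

3

Greedy: take as many of the largest coin as possible, then repeat with the remainder.
93 = 3×25 + 1×10 + 1×5 + 3×1
Count of 1: 3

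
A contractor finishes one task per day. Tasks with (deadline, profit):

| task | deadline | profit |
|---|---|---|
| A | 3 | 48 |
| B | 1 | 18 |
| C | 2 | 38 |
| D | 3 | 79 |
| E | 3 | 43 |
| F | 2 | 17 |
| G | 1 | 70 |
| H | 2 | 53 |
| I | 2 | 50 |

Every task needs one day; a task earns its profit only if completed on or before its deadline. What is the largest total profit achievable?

202

Take jobs in profit order; each goes to the latest open slot no later than its deadline.
Profit order: D=79 G=70 H=53 I=50 A=48 E=43 C=38 B=18 F=17
Assign: D→slot 3, G→slot 1, H→slot 2, I skipped, A skipped, E skipped, C skipped, B skipped, F skipped.
Slots: [1:G] [2:H] [3:D]
Profit = 70 + 53 + 79 = 202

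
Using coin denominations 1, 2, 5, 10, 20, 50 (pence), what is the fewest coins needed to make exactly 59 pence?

4

Use the largest denomination that fits, subtract, and repeat.
59 = 1×50 + 1×5 + 2×2
Total coins = 1 + 1 + 2 = 4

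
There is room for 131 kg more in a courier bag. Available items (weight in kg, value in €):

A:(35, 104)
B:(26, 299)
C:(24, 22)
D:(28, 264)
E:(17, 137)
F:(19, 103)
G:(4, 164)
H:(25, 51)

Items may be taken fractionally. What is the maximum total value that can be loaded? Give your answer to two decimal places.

Sort by value per unit weight and fill in that order.
Ratios (sorted): G 41.00, B 11.50, D 9.43, E 8.06, F 5.42, A 2.97, H 2.04, C 0.92
take G (4 @ 164); take B (26 @ 299); take D (28 @ 264); take E (17 @ 137); take F (19 @ 103); take A (35 @ 104); take 2/25 of H → 4.08. Capacity used 131/131.
Total value = 1075.08

1075.08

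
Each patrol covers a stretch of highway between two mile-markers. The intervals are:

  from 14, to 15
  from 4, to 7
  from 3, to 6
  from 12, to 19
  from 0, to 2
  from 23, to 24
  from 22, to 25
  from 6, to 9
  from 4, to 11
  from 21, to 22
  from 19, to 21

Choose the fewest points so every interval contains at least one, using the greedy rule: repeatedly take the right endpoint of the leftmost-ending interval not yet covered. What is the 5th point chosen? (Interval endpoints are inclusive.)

Process intervals by earliest right end; each time one isn't hit yet, stab at its right endpoint.
Sorted: [0,2] [3,6] [4,7] [6,9] [4,11] [14,15] [12,19] [19,21] [21,22] [23,24] [22,25]
{[0,2]} hit by 2; {[3,6],[4,7],[6,9],[4,11]} hit by 6; {[14,15],[12,19]} hit by 15; {[19,21],[21,22]} hit by 21; {[23,24],[22,25]} hit by 24.
Points: 2, 6, 15, 21, 24 (5 total).

24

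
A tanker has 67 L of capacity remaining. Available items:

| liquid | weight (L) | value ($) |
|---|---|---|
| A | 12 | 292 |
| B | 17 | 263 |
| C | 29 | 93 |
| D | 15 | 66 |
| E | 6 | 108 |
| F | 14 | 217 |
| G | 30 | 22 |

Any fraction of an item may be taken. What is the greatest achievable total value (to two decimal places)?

955.62

Sort by value per unit weight and fill in that order.
Order: A (292/12=24.33) > E (108/6=18.00) > F (217/14=15.50) > B (263/17=15.47) > D (66/15=4.40) > C (93/29=3.21) > G (22/30=0.73)
Fill: take A (12 @ 292) → take E (6 @ 108) → take F (14 @ 217) → take B (17 @ 263) → take D (15 @ 66) → take 3/29 of C → 9.62; 67/67 used.
Total value = 955.62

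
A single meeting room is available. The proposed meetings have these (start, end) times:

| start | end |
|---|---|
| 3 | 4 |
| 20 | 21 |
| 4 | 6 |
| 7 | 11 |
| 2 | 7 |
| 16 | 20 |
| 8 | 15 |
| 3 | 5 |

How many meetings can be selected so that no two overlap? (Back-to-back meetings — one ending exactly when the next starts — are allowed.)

Order by finish time; keep every interval that doesn't clash with the previous kept one.
By end time: (3,4), (3,5), (4,6), (2,7), (7,11), (8,15), (16,20), (20,21).
Pick (3,4); next start ≥ 4 → (4,6); next start ≥ 6 → (7,11); next start ≥ 11 → (16,20); next start ≥ 20 → (20,21).
Selected 5 meetings.

5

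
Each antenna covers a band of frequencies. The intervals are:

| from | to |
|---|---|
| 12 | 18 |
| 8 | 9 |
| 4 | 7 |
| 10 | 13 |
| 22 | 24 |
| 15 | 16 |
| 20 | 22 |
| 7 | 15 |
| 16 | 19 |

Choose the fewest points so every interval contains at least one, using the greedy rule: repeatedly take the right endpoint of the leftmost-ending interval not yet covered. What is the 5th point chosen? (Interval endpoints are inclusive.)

Sorted: [4,7] [8,9] [10,13] [7,15] [15,16] [12,18] [16,19] [20,22] [22,24]
{[4,7]} hit by 7; {[8,9]} hit by 9; {[10,13],[7,15]} hit by 13; {[15,16],[12,18],[16,19]} hit by 16; {[20,22],[22,24]} hit by 22.
Points: 7, 9, 13, 16, 22 (5 total).

22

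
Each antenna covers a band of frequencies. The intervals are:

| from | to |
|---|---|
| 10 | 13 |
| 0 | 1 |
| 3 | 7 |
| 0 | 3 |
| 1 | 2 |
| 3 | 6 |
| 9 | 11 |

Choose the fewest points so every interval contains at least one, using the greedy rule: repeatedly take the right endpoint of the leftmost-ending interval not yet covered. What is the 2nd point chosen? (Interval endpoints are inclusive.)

6

Sorted: [0,1] [1,2] [0,3] [3,6] [3,7] [9,11] [10,13]
{[0,1],[1,2],[0,3]} hit by 1; {[3,6],[3,7]} hit by 6; {[9,11],[10,13]} hit by 11.
Points: 1, 6, 11 (3 total).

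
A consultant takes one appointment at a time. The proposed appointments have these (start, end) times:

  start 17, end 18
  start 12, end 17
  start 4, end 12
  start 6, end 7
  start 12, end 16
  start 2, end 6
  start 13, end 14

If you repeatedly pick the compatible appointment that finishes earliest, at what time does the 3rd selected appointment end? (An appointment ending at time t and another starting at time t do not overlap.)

14

Order by finish time; keep every interval that doesn't clash with the previous kept one.
Sorted by end: (2,6)  (6,7)  (4,12)  (13,14)  (12,16)  (12,17)  (17,18)
take (2,6); take (6,7); take (13,14); take (17,18).
Selected: (2,6) (6,7) (13,14) (17,18)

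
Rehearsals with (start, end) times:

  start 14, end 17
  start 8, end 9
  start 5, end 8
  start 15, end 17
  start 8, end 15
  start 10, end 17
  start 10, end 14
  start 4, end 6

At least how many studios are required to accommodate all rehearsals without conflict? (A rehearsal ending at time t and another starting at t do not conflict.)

Events (time:±→running): 4:+→1 5:+→2 6:-→1 8:-→0 8:+→1 8:+→2 9:-→1 10:+→2 10:+→3 … peak 3.

3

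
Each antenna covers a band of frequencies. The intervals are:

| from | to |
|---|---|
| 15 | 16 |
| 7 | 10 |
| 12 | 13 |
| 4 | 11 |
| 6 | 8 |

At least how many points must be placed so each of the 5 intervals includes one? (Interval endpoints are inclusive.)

3

Sorted: [6,8] [7,10] [4,11] [12,13] [15,16]
{[6,8],[7,10],[4,11]} hit by 8; {[12,13]} hit by 13; {[15,16]} hit by 16.
Points: 8, 13, 16 (3 total).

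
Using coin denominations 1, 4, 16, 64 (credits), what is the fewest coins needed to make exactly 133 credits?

4

133 − 2×64→5 − 1×4→1 − 1×1→0
Total coins = 2 + 1 + 1 = 4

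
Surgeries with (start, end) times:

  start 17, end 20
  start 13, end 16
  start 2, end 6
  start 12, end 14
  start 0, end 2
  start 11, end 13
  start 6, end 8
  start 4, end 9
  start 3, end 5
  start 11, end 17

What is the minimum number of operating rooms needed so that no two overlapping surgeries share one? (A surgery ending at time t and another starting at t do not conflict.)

Events (time:±→running): 0:+→1 2:-→0 2:+→1 3:+→2 4:+→3 … peak 3.

3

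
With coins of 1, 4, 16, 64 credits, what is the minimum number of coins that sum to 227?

8

Use the largest denomination that fits, subtract, and repeat.
227 − 3×64→35 − 2×16→3 − 3×1→0
Total coins = 3 + 2 + 3 = 8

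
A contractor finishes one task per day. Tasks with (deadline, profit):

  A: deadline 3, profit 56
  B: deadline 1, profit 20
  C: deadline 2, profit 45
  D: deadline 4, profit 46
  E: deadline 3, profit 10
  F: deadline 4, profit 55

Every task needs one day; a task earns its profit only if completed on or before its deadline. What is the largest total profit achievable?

Sort by profit descending; place each in the latest free slot ≤ its deadline.
Profit order: A=56 F=55 D=46 C=45 B=20 E=10
Assign: A→slot 3, F→slot 4, D→slot 2, C→slot 1, B skipped, E skipped.
Slots: [1:C] [2:D] [3:A] [4:F]
Profit = 45 + 46 + 56 + 55 = 202

202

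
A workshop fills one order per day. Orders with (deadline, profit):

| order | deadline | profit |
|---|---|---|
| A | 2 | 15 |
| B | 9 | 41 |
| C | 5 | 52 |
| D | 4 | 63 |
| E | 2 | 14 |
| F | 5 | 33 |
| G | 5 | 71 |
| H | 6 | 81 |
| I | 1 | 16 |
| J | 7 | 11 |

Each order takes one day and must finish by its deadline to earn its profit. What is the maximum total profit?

368

Sort by profit descending; place each in the latest free slot ≤ its deadline.
Profit order: H=81 G=71 D=63 C=52 B=41 F=33 I=16 A=15 E=14 J=11
Assign: H→slot 6, G→slot 5, D→slot 4, C→slot 3, B→slot 9, F→slot 2, I→slot 1, A skipped, E skipped, J→slot 7.
Slots: [1:I] [2:F] [3:C] [4:D] [5:G] [6:H] [7:J] [9:B]
Profit = 16 + 33 + 52 + 63 + 71 + 81 + 11 + 41 = 368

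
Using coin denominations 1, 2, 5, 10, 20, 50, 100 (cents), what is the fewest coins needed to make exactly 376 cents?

Greedy: take as many of the largest coin as possible, then repeat with the remainder.
376 − 3×100→76 − 1×50→26 − 1×20→6 − 1×5→1 − 1×1→0
Total coins = 3 + 1 + 1 + 1 + 1 = 7

7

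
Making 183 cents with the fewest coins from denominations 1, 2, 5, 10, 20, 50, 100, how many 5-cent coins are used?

0

Use the largest denomination that fits, subtract, and repeat.
183 − 1×100→83 − 1×50→33 − 1×20→13 − 1×10→3 − 1×2→1 − 1×1→0
Count of 5: 0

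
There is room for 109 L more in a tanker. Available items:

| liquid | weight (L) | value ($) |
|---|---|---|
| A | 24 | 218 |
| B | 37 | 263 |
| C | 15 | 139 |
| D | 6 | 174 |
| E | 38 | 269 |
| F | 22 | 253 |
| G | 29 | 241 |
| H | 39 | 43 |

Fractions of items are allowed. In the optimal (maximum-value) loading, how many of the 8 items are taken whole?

Greedy by value/weight ratio, highest first.
Order: D (174/6=29.00) > F (253/22=11.50) > C (139/15=9.27) > A (218/24=9.08) > G (241/29=8.31) > B (263/37=7.11) > E (269/38=7.08) > H (43/39=1.10)
Fill: take D (6 @ 174) → take F (22 @ 253) → take C (15 @ 139) → take A (24 @ 218) → take G (29 @ 241) → take 13/37 of B → 92.41; 109/109 used.
5 item(s) taken whole; one partial (take 13/37 of B).

5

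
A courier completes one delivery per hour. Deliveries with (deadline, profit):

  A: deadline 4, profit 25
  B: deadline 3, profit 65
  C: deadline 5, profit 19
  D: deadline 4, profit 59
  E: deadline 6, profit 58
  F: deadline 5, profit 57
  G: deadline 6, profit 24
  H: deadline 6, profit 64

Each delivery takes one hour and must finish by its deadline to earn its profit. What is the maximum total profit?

328

Profit order: B=65 H=64 D=59 E=58 F=57 A=25 G=24 C=19
Assign: B→slot 3, H→slot 6, D→slot 4, E→slot 5, F→slot 2, A→slot 1, G skipped, C skipped.
Slots: [1:A] [2:F] [3:B] [4:D] [5:E] [6:H]
Profit = 25 + 57 + 65 + 59 + 58 + 64 = 328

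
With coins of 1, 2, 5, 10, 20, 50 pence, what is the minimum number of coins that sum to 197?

7

197 − 3×50→47 − 2×20→7 − 1×5→2 − 1×2→0
Total coins = 3 + 2 + 1 + 1 = 7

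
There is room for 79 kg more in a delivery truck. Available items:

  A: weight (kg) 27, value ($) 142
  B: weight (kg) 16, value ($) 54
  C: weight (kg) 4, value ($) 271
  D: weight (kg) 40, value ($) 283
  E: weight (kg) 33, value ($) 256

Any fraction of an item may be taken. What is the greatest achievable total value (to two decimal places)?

Order: C (271/4=67.75) > E (256/33=7.76) > D (283/40=7.08) > A (142/27=5.26) > B (54/16=3.38)
Fill: take C (4 @ 271) → take E (33 @ 256) → take D (40 @ 283) → take 2/27 of A → 10.52; 79/79 used.
Total value = 820.52

820.52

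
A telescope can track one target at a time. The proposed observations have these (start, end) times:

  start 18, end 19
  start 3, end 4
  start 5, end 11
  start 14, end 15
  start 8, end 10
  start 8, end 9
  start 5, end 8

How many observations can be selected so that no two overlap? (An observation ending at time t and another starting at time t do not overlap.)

5

By end time: (3,4), (5,8), (8,9), (8,10), (5,11), (14,15), (18,19).
Pick (3,4); next start ≥ 4 → (5,8); next start ≥ 8 → (8,9); next start ≥ 9 → (14,15); next start ≥ 15 → (18,19).
Selected 5 observations.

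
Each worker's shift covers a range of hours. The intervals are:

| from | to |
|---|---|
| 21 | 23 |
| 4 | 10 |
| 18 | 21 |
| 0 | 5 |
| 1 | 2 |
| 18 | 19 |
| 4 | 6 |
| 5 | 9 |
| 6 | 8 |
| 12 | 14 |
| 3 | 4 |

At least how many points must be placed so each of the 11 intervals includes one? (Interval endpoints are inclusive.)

Sort by right endpoint; whenever an interval is uncovered, place a point at its right end.
Sorted: [1,2] [3,4] [0,5] [4,6] [6,8] [5,9] [4,10] [12,14] [18,19] [18,21] [21,23]
{[1,2]} hit by 2; {[3,4],[0,5],[4,6]} hit by 4; {[6,8],[5,9],[4,10]} hit by 8; {[12,14]} hit by 14; {[18,19],[18,21]} hit by 19; {[21,23]} hit by 23.
Points: 2, 4, 8, 14, 19, 23 (6 total).

6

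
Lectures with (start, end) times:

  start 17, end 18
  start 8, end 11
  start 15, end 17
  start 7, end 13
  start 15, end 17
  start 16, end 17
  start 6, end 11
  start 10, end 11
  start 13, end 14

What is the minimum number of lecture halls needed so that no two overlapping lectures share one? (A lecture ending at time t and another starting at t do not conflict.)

The answer is the maximum number of intervals overlapping at any instant.
starts: [6, 7, 8, 10, 13, 15, 15, 16, 17]
ends:   [11, 11, 11, 13, 14, 17, 17, 17, 18]
s6→1 s7→2 s8→3 s10→4  — peak 4.

4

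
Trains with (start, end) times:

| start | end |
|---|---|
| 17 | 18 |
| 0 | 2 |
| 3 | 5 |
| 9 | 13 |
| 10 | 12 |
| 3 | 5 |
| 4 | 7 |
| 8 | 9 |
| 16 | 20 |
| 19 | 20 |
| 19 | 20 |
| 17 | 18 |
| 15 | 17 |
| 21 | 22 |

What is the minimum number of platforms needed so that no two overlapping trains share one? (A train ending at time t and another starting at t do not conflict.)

Count concurrent intervals with a sweep; the peak is the room count.
Events (time:±→running): 0:+→1 2:-→0 3:+→1 3:+→2 4:+→3 … peak 3.

3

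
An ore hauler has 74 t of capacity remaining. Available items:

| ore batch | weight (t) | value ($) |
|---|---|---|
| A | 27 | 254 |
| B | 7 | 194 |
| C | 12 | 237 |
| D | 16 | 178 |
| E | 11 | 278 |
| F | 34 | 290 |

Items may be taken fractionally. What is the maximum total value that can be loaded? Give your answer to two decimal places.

1149.53

Greedy by value/weight ratio, highest first.
Ratios (sorted): B 27.71, E 25.27, C 19.75, D 11.12, A 9.41, F 8.53
take B (7 @ 194); take E (11 @ 278); take C (12 @ 237); take D (16 @ 178); take A (27 @ 254); take 1/34 of F → 8.53. Capacity used 74/74.
Total value = 1149.53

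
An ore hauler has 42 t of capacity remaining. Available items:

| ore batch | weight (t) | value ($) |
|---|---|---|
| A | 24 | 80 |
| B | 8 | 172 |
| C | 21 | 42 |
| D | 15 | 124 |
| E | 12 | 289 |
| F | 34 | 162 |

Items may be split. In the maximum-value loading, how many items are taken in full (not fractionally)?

3

Greedy by value/weight ratio, highest first.
Ratios (sorted): E 24.08, B 21.50, D 8.27, F 4.76, A 3.33, C 2.00
take E (12 @ 289); take B (8 @ 172); take D (15 @ 124); take 7/34 of F → 33.35. Capacity used 42/42.
3 item(s) taken whole; one partial (take 7/34 of F).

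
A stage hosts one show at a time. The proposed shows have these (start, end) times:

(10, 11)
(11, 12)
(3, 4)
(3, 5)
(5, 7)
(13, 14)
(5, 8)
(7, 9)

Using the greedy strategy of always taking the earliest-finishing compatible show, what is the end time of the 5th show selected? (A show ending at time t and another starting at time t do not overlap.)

Sort by end time and greedily take each interval whose start is ≥ the last chosen end.
By end time: (3,4), (3,5), (5,7), (5,8), (7,9), (10,11), (11,12), (13,14).
Pick (3,4); next start ≥ 4 → (5,7); next start ≥ 7 → (7,9); next start ≥ 9 → (10,11); next start ≥ 11 → (11,12); next start ≥ 12 → (13,14).
Selected: (3,4) (5,7) (7,9) (10,11) (11,12) (13,14)

12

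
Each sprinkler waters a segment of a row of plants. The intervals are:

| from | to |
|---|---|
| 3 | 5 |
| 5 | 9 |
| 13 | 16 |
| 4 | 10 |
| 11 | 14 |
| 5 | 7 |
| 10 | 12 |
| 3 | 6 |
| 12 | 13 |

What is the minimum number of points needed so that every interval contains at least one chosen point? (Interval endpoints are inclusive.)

3

By right end: [3,5]  [3,6]  [5,7]  [5,9]  [4,10]  [10,12]  [12,13]  [11,14]  [13,16]
[3,5] uncovered → point at 5; [10,12] uncovered → point at 12; [13,16] uncovered → point at 16.
Points: 5, 12, 16 (3 total).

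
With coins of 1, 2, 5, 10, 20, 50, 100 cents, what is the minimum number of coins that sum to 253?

253 = 2×100 + 1×50 + 1×2 + 1×1
Total coins = 2 + 1 + 1 + 1 = 5

5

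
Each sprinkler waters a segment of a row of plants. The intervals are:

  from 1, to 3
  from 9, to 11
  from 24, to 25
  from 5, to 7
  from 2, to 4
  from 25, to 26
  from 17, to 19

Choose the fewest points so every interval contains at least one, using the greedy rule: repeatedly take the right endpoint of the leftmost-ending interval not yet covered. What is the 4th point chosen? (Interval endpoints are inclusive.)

Sorted: [1,3] [2,4] [5,7] [9,11] [17,19] [24,25] [25,26]
{[1,3],[2,4]} hit by 3; {[5,7]} hit by 7; {[9,11]} hit by 11; {[17,19]} hit by 19; {[24,25],[25,26]} hit by 25.
Points: 3, 7, 11, 19, 25 (5 total).

19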